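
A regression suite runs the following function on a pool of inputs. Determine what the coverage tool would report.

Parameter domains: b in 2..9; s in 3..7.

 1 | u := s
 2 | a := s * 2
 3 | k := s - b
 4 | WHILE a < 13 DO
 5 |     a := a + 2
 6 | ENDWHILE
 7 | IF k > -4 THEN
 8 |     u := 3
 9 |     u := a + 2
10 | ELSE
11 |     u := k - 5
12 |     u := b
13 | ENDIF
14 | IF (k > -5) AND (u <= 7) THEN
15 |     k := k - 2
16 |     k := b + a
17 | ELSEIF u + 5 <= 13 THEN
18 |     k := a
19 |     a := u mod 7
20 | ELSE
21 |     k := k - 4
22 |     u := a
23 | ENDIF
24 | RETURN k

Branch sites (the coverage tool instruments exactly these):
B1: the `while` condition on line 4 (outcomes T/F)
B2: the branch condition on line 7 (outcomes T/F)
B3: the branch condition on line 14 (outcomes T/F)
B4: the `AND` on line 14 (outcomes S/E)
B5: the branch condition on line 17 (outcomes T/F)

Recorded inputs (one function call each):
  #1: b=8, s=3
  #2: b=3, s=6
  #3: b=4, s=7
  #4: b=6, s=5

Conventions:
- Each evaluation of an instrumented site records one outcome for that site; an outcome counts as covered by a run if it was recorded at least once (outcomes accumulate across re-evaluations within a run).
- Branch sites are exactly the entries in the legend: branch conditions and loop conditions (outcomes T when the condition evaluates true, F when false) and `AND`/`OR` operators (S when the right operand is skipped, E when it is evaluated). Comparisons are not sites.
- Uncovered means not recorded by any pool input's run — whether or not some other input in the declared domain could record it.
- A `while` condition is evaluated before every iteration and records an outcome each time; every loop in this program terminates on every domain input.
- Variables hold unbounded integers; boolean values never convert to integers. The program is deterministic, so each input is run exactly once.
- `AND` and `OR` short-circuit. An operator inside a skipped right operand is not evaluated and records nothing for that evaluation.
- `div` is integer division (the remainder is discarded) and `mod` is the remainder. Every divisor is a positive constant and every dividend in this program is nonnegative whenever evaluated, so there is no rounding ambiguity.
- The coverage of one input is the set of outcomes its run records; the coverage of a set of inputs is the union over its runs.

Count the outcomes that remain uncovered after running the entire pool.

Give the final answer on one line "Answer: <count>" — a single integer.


input #1 (b=8, s=3): covers B1=T, B1=F, B2=F, B3=F, B4=S, B5=T
input #2 (b=3, s=6): covers B1=T, B1=F, B2=T, B3=F, B4=E, B5=F
input #3 (b=4, s=7): covers B1=F, B2=T, B3=F, B4=E, B5=F
input #4 (b=6, s=5): covers B1=T, B1=F, B2=T, B3=F, B4=E, B5=F
union over the pool: B1=T, B1=F, B2=T, B2=F, B3=F, B4=S, B4=E, B5=T, B5=F
uncovered (1 of 10): B3=T
Answer: 1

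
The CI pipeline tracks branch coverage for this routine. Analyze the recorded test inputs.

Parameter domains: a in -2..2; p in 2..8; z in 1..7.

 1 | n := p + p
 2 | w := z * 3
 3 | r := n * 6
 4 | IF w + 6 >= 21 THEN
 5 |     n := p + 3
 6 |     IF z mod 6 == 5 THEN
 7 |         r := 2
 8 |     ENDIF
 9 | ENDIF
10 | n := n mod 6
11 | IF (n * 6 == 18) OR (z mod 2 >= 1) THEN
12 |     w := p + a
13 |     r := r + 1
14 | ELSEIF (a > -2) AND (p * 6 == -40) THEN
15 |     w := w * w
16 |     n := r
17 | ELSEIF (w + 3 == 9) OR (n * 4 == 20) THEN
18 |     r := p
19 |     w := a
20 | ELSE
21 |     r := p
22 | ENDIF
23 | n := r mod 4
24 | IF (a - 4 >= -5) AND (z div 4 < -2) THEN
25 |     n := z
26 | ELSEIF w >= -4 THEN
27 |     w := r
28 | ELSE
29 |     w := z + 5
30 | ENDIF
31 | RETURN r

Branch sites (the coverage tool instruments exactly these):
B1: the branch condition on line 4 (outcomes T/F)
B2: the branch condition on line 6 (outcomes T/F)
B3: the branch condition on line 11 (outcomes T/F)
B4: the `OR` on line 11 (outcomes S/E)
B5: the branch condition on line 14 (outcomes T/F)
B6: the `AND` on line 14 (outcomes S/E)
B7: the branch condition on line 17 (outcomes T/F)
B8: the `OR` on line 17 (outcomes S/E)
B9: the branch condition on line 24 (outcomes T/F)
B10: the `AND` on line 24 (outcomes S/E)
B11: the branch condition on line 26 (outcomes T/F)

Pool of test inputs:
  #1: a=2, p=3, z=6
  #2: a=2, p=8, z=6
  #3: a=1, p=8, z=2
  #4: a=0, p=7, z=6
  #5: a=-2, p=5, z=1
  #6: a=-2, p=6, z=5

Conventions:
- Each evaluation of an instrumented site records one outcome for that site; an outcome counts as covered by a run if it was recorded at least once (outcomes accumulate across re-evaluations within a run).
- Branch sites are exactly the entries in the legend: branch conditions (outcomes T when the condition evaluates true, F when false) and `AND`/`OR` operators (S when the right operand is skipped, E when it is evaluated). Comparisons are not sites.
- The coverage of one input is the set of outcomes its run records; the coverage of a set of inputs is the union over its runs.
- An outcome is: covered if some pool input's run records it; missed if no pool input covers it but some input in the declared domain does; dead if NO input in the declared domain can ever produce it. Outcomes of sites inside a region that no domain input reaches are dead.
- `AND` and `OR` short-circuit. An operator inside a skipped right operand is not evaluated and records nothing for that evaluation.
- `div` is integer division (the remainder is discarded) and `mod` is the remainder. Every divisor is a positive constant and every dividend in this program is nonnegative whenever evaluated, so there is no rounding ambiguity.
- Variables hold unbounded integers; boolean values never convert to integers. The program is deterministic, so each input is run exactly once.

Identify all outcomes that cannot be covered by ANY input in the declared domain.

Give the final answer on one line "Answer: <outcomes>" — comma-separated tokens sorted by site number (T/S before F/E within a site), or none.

running all 245 domain inputs and tallying outcomes:
  B5=T: no domain input ever produces it -> dead
  B9=T: no domain input ever produces it -> dead
  B11=F: no domain input ever produces it -> dead
  reachable outcomes have witnesses, e.g. B1=T (e.g. a=-2, p=2, z=5), B1=F (e.g. a=-2, p=2, z=1), B2=T (e.g. a=-2, p=2, z=5), B2=F (e.g. a=-2, p=2, z=6)

Answer: B5=T, B9=T, B11=F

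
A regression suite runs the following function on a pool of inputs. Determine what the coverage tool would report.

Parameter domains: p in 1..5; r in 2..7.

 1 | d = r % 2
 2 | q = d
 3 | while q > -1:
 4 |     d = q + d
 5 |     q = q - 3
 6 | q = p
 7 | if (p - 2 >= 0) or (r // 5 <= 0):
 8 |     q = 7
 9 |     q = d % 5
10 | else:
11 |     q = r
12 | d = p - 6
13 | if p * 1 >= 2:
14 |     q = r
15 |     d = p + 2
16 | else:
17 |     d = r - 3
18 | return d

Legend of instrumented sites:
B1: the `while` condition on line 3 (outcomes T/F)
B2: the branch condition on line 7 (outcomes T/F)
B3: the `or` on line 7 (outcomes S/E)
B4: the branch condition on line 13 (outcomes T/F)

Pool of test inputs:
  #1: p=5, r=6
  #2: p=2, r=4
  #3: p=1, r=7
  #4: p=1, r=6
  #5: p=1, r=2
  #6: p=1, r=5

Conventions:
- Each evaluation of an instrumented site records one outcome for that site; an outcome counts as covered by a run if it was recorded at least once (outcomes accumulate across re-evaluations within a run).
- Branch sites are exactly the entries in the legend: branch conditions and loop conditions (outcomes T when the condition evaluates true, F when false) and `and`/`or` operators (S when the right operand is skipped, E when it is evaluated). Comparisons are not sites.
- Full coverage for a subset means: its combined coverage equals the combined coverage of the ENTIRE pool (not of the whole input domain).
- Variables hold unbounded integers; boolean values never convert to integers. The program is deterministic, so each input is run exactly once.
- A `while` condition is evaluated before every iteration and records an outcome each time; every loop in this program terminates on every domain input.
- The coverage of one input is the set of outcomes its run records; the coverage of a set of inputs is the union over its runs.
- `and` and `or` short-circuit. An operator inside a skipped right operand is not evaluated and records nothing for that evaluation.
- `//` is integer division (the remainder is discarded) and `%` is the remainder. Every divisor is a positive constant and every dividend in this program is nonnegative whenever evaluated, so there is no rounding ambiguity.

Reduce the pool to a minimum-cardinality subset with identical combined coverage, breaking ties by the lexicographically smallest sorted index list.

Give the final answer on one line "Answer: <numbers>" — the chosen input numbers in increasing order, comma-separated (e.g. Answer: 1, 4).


#1 (p=5, r=6) -> B1->T, B1->F, B3->S, B2->T, B4->T; covered: B1=T, B1=F, B2=T, B3=S, B4=T
#2 (p=2, r=4) -> B1->T, B1->F, B3->S, B2->T, B4->T; covered: B1=T, B1=F, B2=T, B3=S, B4=T
#3 (p=1, r=7) -> B1->T, B1->F, B3->E, B2->F, B4->F; covered: B1=T, B1=F, B2=F, B3=E, B4=F
#4 (p=1, r=6) -> B1->T, B1->F, B3->E, B2->F, B4->F; covered: B1=T, B1=F, B2=F, B3=E, B4=F
#5 (p=1, r=2) -> B1->T, B1->F, B3->E, B2->T, B4->F; covered: B1=T, B1=F, B2=T, B3=E, B4=F
#6 (p=1, r=5) -> B1->T, B1->F, B3->E, B2->F, B4->F; covered: B1=T, B1=F, B2=F, B3=E, B4=F
pool-wide coverage (8 outcomes): B1=T, B1=F, B2=T, B2=F, B3=S, B3=E, B4=T, B4=F
no size-1 subset reaches all 8 outcomes (best union: 5/8)
inputs {1, 3} (size 2) cover everything; no size-2 subset with a lexicographically smaller index list covers all 8
Answer: 1, 3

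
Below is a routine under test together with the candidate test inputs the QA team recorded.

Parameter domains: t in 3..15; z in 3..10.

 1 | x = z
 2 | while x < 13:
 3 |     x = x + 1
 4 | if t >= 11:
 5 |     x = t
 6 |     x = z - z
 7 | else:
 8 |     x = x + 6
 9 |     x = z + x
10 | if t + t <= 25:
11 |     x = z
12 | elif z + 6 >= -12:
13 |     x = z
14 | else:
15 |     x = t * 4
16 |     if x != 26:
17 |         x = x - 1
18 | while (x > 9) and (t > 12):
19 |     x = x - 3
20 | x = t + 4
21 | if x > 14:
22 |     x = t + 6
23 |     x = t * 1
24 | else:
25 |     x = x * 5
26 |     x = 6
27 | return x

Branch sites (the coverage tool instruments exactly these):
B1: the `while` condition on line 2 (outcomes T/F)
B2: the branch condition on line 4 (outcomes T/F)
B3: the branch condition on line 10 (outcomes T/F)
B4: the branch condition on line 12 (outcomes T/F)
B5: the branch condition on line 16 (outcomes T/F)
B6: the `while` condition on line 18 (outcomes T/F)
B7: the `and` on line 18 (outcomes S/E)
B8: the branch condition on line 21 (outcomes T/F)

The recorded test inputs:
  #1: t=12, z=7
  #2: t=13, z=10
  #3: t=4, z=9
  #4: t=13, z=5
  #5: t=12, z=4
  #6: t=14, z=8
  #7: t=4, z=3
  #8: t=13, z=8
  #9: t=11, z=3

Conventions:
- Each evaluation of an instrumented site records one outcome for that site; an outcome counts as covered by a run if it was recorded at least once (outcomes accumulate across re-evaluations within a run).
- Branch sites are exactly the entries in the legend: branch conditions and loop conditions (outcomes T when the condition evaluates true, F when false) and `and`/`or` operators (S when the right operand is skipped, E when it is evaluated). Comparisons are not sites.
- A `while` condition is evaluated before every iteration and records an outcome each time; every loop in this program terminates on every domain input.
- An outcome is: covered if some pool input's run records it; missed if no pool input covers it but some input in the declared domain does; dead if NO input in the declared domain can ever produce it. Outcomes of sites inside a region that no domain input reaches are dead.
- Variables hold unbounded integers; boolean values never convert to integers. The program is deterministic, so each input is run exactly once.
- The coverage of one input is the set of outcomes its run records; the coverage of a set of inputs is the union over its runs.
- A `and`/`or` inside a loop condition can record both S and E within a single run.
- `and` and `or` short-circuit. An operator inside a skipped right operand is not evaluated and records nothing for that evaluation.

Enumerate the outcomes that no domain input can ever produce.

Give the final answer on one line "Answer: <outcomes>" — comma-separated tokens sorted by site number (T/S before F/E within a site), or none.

sweeping the full domain (104 inputs) for each outcome:
  B4=F: zero occurrences over every domain input -> dead
  B5=T: zero occurrences over every domain input -> dead
  B5=F: zero occurrences over every domain input -> dead
  reachable outcomes have witnesses, e.g. B1=T (e.g. t=3, z=3), B1=F (e.g. t=3, z=3), B2=T (e.g. t=11, z=3), B2=F (e.g. t=3, z=3)

Answer: B4=F, B5=T, B5=F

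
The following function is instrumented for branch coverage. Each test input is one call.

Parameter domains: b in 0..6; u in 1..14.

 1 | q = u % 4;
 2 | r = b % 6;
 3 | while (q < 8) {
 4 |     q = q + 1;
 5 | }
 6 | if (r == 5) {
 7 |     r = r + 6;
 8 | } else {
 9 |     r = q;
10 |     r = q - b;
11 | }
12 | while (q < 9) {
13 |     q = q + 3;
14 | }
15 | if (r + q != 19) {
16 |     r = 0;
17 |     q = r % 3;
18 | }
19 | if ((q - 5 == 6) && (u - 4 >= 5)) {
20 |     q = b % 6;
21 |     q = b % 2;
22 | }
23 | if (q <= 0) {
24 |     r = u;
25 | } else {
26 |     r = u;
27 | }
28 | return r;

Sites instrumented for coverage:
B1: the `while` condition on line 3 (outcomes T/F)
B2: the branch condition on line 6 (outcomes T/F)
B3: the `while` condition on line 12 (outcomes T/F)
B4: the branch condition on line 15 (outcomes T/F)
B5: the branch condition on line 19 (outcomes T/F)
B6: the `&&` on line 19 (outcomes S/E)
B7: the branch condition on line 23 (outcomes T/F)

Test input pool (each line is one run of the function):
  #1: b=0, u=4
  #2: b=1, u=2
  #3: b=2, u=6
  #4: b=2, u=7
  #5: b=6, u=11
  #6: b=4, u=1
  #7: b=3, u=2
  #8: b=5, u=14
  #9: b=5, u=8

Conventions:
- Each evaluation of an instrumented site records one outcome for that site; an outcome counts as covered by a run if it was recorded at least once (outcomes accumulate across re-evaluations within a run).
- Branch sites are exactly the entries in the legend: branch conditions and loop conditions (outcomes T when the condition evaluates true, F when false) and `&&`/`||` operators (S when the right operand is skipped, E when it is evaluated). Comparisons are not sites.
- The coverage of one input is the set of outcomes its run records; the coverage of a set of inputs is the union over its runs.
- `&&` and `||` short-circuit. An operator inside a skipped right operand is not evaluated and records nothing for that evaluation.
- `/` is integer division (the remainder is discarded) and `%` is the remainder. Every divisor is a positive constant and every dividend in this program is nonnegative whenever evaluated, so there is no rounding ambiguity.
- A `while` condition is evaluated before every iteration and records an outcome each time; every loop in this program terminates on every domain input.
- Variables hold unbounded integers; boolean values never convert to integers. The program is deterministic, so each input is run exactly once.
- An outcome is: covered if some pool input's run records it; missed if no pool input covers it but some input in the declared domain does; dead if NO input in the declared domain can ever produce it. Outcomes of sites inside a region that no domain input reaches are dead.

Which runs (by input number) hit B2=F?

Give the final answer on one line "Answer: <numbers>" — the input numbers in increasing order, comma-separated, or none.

input #1 (b=0, u=4): hits B2=F
input #2 (b=1, u=2): hits B2=F
input #3 (b=2, u=6): hits B2=F
input #4 (b=2, u=7): hits B2=F
input #5 (b=6, u=11): hits B2=F
input #6 (b=4, u=1): hits B2=F
input #7 (b=3, u=2): hits B2=F
input #8 (b=5, u=14): never hits B2=F
input #9 (b=5, u=8): never hits B2=F

Answer: 1, 2, 3, 4, 5, 6, 7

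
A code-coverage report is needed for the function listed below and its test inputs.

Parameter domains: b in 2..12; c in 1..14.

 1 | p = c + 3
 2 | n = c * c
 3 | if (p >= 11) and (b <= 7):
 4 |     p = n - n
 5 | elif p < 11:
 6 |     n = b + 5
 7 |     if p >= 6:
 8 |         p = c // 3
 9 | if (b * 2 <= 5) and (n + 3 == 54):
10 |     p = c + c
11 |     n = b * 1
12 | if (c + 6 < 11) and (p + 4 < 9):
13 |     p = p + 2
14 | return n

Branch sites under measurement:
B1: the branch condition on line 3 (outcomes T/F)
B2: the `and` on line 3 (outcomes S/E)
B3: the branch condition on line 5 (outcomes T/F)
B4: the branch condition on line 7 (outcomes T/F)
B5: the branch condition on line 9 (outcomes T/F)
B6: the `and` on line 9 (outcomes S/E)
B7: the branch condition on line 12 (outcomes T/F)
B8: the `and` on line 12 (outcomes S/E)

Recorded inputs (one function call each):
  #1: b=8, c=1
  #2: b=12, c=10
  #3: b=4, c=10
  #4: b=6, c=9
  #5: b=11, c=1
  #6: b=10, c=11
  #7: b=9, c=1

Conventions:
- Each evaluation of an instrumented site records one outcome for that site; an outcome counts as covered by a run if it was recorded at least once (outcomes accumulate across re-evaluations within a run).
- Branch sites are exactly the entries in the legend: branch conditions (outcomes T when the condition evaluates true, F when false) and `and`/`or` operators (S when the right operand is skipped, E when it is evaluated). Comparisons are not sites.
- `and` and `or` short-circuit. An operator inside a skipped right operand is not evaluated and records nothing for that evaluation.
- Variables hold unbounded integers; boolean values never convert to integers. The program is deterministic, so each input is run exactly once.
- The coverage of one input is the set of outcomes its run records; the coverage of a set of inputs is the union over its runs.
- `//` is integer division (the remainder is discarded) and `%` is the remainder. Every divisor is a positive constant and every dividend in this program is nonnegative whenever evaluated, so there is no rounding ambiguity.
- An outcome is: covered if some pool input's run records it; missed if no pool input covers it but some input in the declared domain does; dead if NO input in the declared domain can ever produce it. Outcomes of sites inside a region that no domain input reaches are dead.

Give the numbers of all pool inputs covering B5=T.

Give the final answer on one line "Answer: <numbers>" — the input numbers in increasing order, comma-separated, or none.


input #1 (b=8, c=1): misses B5=T
input #2 (b=12, c=10): misses B5=T
input #3 (b=4, c=10): misses B5=T
input #4 (b=6, c=9): misses B5=T
input #5 (b=11, c=1): misses B5=T
input #6 (b=10, c=11): misses B5=T
input #7 (b=9, c=1): misses B5=T
Answer: none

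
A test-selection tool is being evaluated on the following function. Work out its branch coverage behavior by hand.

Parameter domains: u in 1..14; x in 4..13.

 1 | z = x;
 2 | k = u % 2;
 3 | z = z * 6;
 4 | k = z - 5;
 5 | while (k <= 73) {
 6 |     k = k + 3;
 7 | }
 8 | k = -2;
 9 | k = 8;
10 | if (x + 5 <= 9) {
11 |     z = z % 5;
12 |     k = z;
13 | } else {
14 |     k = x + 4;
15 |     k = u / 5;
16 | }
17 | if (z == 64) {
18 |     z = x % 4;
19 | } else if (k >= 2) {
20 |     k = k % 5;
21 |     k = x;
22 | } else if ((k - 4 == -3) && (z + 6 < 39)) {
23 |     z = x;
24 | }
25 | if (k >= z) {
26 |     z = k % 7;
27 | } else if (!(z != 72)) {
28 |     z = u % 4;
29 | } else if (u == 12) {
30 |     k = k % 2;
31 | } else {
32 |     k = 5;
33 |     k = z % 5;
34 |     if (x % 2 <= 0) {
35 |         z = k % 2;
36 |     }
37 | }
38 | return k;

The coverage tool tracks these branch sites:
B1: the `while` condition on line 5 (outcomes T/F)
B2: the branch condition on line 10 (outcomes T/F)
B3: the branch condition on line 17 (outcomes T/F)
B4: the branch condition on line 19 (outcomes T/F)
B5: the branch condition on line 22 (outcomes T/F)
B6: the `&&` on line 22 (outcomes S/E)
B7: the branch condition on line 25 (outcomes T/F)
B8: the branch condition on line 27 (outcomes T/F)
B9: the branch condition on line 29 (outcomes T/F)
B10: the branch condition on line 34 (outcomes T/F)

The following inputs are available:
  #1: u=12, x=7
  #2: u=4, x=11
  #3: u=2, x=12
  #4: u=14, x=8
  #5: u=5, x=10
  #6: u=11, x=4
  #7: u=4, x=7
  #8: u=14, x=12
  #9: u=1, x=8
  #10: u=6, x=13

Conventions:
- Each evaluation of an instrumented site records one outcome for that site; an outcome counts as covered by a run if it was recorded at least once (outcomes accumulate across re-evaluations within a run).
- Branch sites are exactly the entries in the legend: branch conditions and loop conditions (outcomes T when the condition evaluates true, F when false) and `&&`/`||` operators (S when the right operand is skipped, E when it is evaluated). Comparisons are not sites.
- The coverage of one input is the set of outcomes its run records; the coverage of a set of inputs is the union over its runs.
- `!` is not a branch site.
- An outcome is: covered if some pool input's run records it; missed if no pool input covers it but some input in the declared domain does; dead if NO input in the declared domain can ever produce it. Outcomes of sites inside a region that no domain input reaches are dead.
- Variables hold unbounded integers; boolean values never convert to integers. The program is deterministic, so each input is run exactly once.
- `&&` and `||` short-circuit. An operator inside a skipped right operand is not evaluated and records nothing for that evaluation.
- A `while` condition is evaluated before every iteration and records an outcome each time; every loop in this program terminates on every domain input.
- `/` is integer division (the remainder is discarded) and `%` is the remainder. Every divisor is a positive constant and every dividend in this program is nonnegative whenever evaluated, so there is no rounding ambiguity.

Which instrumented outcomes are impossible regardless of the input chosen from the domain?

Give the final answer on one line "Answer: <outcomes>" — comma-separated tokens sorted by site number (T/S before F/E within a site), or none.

exhaustive pass over the 140-input domain:
  B3=T: no domain input ever produces it -> dead
  reachable outcomes have witnesses, e.g. B1=T (e.g. u=1, x=4), B1=F (e.g. u=1, x=4), B2=T (e.g. u=1, x=4), B2=F (e.g. u=1, x=5)

Answer: B3=T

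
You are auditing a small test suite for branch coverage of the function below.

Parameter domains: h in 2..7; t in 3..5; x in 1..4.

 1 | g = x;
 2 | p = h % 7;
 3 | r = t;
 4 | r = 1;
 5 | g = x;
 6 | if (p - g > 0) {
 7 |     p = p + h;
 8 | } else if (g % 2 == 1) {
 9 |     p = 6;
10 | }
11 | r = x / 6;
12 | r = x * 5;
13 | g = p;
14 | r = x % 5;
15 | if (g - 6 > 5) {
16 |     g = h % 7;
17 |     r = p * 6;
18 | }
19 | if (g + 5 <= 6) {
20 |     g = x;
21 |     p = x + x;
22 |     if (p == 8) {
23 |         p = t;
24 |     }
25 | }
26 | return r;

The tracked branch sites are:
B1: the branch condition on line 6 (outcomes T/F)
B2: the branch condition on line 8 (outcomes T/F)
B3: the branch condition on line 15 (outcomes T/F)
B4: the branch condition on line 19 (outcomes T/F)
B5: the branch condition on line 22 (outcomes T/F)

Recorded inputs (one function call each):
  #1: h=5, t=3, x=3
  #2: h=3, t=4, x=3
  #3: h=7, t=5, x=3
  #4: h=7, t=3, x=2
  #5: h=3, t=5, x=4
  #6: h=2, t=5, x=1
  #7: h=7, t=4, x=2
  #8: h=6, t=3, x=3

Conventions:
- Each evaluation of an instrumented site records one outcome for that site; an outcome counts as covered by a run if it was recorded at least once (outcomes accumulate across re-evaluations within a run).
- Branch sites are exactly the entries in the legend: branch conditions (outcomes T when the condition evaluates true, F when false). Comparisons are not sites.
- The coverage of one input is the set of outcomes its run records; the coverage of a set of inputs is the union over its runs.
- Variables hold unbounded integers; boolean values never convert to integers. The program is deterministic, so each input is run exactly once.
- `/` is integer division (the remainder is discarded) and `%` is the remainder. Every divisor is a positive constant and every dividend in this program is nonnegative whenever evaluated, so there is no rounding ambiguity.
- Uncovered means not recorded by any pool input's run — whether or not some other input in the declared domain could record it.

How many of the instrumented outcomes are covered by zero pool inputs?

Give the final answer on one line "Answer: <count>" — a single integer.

input #1, h=5, t=3, x=3: events B1->T, B3->F, B4->F; outcomes B1=T, B3=F, B4=F
input #2, h=3, t=4, x=3: events B1->F, B2->T, B3->F, B4->F; outcomes B1=F, B2=T, B3=F, B4=F
input #3, h=7, t=5, x=3: events B1->F, B2->T, B3->F, B4->F; outcomes B1=F, B2=T, B3=F, B4=F
input #4, h=7, t=3, x=2: events B1->F, B2->F, B3->F, B4->T, B5->F; outcomes B1=F, B2=F, B3=F, B4=T, B5=F
input #5, h=3, t=5, x=4: events B1->F, B2->F, B3->F, B4->F; outcomes B1=F, B2=F, B3=F, B4=F
input #6, h=2, t=5, x=1: events B1->T, B3->F, B4->F; outcomes B1=T, B3=F, B4=F
input #7, h=7, t=4, x=2: events B1->F, B2->F, B3->F, B4->T, B5->F; outcomes B1=F, B2=F, B3=F, B4=T, B5=F
input #8, h=6, t=3, x=3: events B1->T, B3->T, B4->F; outcomes B1=T, B3=T, B4=F
union over the pool: B1=T, B1=F, B2=T, B2=F, B3=T, B3=F, B4=T, B4=F, B5=F
uncovered (1 of 10): B5=T

Answer: 1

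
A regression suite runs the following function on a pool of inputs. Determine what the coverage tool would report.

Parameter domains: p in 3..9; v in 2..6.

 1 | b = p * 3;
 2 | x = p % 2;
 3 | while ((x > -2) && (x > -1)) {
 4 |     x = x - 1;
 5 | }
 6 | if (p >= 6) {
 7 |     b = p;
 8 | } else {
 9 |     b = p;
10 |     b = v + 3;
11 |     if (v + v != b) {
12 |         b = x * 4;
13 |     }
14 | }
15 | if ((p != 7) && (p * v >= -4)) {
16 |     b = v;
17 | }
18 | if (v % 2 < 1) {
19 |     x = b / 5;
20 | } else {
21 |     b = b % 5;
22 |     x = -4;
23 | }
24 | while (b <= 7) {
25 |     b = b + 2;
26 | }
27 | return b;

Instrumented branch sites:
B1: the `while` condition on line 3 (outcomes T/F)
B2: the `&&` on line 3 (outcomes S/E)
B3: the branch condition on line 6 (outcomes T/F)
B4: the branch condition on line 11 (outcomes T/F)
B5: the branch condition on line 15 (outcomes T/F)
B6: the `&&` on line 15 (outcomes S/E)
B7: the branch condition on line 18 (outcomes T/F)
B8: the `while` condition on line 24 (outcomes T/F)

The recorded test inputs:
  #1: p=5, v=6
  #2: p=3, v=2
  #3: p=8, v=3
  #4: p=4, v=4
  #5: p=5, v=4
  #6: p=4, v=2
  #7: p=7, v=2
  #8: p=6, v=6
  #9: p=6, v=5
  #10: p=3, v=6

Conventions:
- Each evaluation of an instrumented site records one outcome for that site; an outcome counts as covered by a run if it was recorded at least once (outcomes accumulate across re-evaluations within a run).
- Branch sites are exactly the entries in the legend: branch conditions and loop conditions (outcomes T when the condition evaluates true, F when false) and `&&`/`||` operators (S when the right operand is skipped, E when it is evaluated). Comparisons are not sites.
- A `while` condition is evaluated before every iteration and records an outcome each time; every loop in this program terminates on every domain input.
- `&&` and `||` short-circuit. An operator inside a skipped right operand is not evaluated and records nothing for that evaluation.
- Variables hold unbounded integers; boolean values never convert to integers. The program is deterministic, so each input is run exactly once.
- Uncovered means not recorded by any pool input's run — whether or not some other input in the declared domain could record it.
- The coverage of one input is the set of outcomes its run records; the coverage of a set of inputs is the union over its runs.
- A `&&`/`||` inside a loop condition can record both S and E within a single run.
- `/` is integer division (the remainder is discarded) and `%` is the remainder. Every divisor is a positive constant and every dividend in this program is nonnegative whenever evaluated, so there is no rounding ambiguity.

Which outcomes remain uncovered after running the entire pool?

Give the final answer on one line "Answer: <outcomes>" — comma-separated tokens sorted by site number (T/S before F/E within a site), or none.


input #1 (p=5, v=6): events B2->E, B1->T, B2->E, B1->T, B2->E, B1->F, B3->F, B4->T, B6->E, B5->T, B7->T, B8->T, B8->F; covers B1=T, B1=F, B2=E, B3=F, B4=T, B5=T, B6=E, B7=T, B8=T, B8=F
input #2 (p=3, v=2): events B2->E, B1->T, B2->E, B1->T, B2->E, B1->F, B3->F, B4->T, B6->E, B5->T, B7->T, B8->T, B8->T, B8->T, ...; covers B1=T, B1=F, B2=E, B3=F, B4=T, B5=T, B6=E, B7=T, B8=T, B8=F
input #3 (p=8, v=3): events B2->E, B1->T, B2->E, B1->F, B3->T, B6->E, B5->T, B7->F, B8->T, B8->T, B8->T, B8->F; covers B1=T, B1=F, B2=E, B3=T, B5=T, B6=E, B7=F, B8=T, B8=F
input #4 (p=4, v=4): events B2->E, B1->T, B2->E, B1->F, B3->F, B4->T, B6->E, B5->T, B7->T, B8->T, B8->T, B8->F; covers B1=T, B1=F, B2=E, B3=F, B4=T, B5=T, B6=E, B7=T, B8=T, B8=F
input #5 (p=5, v=4): events B2->E, B1->T, B2->E, B1->T, B2->E, B1->F, B3->F, B4->T, B6->E, B5->T, B7->T, B8->T, B8->T, B8->F; covers B1=T, B1=F, B2=E, B3=F, B4=T, B5=T, B6=E, B7=T, B8=T, B8=F
input #6 (p=4, v=2): events B2->E, B1->T, B2->E, B1->F, B3->F, B4->T, B6->E, B5->T, B7->T, B8->T, B8->T, B8->T, B8->F; covers B1=T, B1=F, B2=E, B3=F, B4=T, B5=T, B6=E, B7=T, B8=T, B8=F
input #7 (p=7, v=2): events B2->E, B1->T, B2->E, B1->T, B2->E, B1->F, B3->T, B6->S, B5->F, B7->T, B8->T, B8->F; covers B1=T, B1=F, B2=E, B3=T, B5=F, B6=S, B7=T, B8=T, B8=F
input #8 (p=6, v=6): events B2->E, B1->T, B2->E, B1->F, B3->T, B6->E, B5->T, B7->T, B8->T, B8->F; covers B1=T, B1=F, B2=E, B3=T, B5=T, B6=E, B7=T, B8=T, B8=F
input #9 (p=6, v=5): events B2->E, B1->T, B2->E, B1->F, B3->T, B6->E, B5->T, B7->F, B8->T, B8->T, B8->T, B8->T, B8->F; covers B1=T, B1=F, B2=E, B3=T, B5=T, B6=E, B7=F, B8=T, B8=F
input #10 (p=3, v=6): events B2->E, B1->T, B2->E, B1->T, B2->E, B1->F, B3->F, B4->T, B6->E, B5->T, B7->T, B8->T, B8->F; covers B1=T, B1=F, B2=E, B3=F, B4=T, B5=T, B6=E, B7=T, B8=T, B8=F
union over the pool: B1=T, B1=F, B2=E, B3=T, B3=F, B4=T, B5=T, B5=F, B6=S, B6=E, B7=T, B7=F, B8=T, B8=F
uncovered (2 of 16): B2=S, B4=F
Answer: B2=S, B4=F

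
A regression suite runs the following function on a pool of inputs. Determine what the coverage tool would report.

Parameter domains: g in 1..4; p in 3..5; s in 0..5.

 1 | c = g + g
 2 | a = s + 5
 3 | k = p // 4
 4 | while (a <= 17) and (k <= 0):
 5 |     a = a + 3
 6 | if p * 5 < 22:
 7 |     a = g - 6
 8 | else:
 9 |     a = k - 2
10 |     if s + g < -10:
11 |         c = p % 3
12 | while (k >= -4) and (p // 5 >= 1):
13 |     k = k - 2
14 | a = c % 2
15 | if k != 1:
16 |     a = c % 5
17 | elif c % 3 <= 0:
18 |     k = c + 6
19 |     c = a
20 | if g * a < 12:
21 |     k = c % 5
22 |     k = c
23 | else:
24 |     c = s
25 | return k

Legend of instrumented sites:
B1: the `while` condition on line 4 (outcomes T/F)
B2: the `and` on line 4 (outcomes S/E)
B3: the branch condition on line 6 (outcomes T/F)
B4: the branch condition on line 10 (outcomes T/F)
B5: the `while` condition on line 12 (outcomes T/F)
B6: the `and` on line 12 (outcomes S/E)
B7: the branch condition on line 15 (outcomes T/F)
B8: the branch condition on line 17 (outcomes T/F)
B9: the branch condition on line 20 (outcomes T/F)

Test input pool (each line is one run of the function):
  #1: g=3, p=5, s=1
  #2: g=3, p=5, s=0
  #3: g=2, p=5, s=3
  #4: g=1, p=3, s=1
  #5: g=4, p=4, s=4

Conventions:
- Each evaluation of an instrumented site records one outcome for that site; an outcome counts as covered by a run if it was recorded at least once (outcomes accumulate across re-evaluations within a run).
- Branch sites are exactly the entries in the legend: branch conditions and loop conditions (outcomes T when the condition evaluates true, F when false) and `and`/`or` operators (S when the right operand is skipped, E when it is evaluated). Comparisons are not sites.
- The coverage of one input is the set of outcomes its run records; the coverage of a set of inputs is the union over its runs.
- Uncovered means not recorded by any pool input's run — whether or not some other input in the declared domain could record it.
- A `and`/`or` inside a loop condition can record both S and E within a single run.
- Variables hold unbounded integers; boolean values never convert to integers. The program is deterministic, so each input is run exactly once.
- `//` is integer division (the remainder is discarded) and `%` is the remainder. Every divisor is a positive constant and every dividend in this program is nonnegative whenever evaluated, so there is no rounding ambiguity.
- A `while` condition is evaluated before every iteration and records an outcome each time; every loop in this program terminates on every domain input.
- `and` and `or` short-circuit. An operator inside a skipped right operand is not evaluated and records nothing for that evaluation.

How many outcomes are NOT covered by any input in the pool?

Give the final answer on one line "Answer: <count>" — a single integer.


#1 (g=3, p=5, s=1) -> B2->E, B1->F, B3->F, B4->F, B6->E, B5->T, B6->E, B5->T, B6->E, B5->T, B6->S, B5->F, B7->T, B9->T; covered: B1=F, B2=E, B3=F, B4=F, B5=T, B5=F, B6=S, B6=E, B7=T, B9=T
#2 (g=3, p=5, s=0) -> B2->E, B1->F, B3->F, B4->F, B6->E, B5->T, B6->E, B5->T, B6->E, B5->T, B6->S, B5->F, B7->T, B9->T; covered: B1=F, B2=E, B3=F, B4=F, B5=T, B5=F, B6=S, B6=E, B7=T, B9=T
#3 (g=2, p=5, s=3) -> B2->E, B1->F, B3->F, B4->F, B6->E, B5->T, B6->E, B5->T, B6->E, B5->T, B6->S, B5->F, B7->T, B9->T; covered: B1=F, B2=E, B3=F, B4=F, B5=T, B5=F, B6=S, B6=E, B7=T, B9=T
#4 (g=1, p=3, s=1) -> B2->E, B1->T, B2->E, B1->T, B2->E, B1->T, B2->E, B1->T, B2->S, B1->F, B3->T, B6->E, B5->F, B7->T, ...; covered: B1=T, B1=F, B2=S, B2=E, B3=T, B5=F, B6=E, B7=T, B9=T
#5 (g=4, p=4, s=4) -> B2->E, B1->F, B3->T, B6->E, B5->F, B7->F, B8->F, B9->T; covered: B1=F, B2=E, B3=T, B5=F, B6=E, B7=F, B8=F, B9=T
union over the pool: B1=T, B1=F, B2=S, B2=E, B3=T, B3=F, B4=F, B5=T, B5=F, B6=S, B6=E, B7=T, B7=F, B8=F, B9=T
uncovered (3 of 18): B4=T, B8=T, B9=F
Answer: 3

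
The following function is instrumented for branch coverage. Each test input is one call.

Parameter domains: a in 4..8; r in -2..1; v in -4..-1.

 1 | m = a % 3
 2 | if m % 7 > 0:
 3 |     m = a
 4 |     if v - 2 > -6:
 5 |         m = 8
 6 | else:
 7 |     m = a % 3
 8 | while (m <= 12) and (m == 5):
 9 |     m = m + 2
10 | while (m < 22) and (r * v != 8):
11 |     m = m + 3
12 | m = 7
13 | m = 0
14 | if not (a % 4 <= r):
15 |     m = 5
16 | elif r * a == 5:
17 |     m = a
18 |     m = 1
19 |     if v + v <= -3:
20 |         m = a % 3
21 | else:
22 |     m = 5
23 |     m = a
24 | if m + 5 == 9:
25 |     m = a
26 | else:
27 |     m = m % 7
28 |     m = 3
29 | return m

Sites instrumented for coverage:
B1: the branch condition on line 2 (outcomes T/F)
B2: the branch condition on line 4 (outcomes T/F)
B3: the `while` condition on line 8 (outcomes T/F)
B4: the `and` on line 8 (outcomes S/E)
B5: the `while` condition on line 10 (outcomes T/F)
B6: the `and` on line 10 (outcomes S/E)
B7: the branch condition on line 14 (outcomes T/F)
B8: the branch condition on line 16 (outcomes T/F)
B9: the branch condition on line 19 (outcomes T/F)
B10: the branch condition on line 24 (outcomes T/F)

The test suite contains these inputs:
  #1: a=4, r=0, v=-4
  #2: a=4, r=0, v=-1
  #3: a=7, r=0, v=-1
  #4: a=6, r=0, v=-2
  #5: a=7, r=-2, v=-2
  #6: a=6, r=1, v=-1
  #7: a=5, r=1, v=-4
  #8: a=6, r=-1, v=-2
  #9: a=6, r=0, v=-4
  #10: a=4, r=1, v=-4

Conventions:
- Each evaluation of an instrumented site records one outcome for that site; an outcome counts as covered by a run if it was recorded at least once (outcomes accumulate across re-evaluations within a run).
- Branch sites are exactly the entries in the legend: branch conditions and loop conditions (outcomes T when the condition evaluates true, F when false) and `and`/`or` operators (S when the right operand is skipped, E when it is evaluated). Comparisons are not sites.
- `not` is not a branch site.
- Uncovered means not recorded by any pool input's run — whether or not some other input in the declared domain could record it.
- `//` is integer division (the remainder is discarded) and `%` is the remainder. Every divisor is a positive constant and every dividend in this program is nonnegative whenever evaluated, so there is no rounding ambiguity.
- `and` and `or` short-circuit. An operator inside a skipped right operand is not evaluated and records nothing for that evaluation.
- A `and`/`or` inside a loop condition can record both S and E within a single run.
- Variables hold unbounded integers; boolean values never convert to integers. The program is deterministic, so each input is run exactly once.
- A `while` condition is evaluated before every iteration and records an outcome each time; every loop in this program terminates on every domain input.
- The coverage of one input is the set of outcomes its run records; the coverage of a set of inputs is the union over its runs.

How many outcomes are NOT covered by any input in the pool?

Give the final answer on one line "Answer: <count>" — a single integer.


input #1 (a=4, r=0, v=-4): covers B1=T, B2=F, B3=F, B4=E, B5=T, B5=F, B6=S, B6=E, B7=F, B8=F, B10=T
input #2 (a=4, r=0, v=-1): covers B1=T, B2=T, B3=F, B4=E, B5=T, B5=F, B6=S, B6=E, B7=F, B8=F, B10=T
input #3 (a=7, r=0, v=-1): covers B1=T, B2=T, B3=F, B4=E, B5=T, B5=F, B6=S, B6=E, B7=T, B10=F
input #4 (a=6, r=0, v=-2): covers B1=F, B3=F, B4=E, B5=T, B5=F, B6=S, B6=E, B7=T, B10=F
input #5 (a=7, r=-2, v=-2): covers B1=T, B2=T, B3=F, B4=E, B5=T, B5=F, B6=S, B6=E, B7=T, B10=F
input #6 (a=6, r=1, v=-1): covers B1=F, B3=F, B4=E, B5=T, B5=F, B6=S, B6=E, B7=T, B10=F
input #7 (a=5, r=1, v=-4): covers B1=T, B2=F, B3=T, B3=F, B4=E, B5=T, B5=F, B6=S, B6=E, B7=F, B8=T, B9=T, B10=F
input #8 (a=6, r=-1, v=-2): covers B1=F, B3=F, B4=E, B5=T, B5=F, B6=S, B6=E, B7=T, B10=F
input #9 (a=6, r=0, v=-4): covers B1=F, B3=F, B4=E, B5=T, B5=F, B6=S, B6=E, B7=T, B10=F
input #10 (a=4, r=1, v=-4): covers B1=T, B2=F, B3=F, B4=E, B5=T, B5=F, B6=S, B6=E, B7=F, B8=F, B10=T
union over the pool: B1=T, B1=F, B2=T, B2=F, B3=T, B3=F, B4=E, B5=T, B5=F, B6=S, B6=E, B7=T, B7=F, B8=T, B8=F, B9=T, B10=T, B10=F
uncovered (2 of 20): B4=S, B9=F
Answer: 2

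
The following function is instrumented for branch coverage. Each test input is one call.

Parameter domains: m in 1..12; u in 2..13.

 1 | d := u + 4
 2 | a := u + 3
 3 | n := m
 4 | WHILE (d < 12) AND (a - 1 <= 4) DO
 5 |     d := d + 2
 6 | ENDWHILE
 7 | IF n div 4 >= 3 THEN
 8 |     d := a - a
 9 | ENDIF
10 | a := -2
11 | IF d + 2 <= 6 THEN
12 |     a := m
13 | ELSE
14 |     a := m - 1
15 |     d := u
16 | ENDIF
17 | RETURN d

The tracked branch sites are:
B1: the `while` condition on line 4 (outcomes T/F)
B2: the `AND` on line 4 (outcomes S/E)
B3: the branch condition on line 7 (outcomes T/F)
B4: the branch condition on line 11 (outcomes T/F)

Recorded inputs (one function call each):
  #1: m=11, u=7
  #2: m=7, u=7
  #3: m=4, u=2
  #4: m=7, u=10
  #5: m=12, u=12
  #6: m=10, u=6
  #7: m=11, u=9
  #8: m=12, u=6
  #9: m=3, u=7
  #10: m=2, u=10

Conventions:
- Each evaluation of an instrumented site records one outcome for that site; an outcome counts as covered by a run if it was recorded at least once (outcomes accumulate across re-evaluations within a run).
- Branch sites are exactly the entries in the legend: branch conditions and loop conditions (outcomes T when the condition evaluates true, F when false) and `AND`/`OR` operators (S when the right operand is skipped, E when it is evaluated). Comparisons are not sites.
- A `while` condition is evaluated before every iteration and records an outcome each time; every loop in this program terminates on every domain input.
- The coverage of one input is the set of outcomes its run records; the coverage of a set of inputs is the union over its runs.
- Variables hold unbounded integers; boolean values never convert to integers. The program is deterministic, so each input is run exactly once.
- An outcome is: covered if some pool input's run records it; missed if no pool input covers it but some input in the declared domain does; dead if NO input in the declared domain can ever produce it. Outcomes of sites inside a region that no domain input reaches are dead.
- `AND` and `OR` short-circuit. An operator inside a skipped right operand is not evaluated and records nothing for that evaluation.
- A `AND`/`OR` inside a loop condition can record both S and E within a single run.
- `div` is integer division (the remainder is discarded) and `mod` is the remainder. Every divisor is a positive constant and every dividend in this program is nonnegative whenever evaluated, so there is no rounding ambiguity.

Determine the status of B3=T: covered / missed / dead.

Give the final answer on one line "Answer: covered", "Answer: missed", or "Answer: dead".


B3=T is recorded by pool input(s) 5, 8 -> covered
Answer: covered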